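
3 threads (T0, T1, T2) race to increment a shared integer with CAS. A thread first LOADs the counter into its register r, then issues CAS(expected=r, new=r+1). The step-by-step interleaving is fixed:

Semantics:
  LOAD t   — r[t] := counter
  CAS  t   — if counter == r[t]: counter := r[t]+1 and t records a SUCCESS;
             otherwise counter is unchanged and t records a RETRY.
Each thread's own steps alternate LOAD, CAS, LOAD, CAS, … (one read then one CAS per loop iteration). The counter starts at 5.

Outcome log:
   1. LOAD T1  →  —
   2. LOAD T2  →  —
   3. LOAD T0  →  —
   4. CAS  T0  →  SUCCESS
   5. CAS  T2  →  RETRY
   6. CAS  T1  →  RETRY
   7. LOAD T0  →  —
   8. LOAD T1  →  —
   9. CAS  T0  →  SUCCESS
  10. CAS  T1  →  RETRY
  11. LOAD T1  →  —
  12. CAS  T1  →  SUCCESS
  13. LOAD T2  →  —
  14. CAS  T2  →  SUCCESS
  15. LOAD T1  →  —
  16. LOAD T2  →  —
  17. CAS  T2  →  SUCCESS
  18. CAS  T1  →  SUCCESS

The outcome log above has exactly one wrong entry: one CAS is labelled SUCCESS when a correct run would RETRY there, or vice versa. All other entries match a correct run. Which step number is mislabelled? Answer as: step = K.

step = 18

Reference trace:
T1 LOAD — after: cnt=5, r=5 — load
T2 LOAD — after: cnt=5, r=5 — load
T0 LOAD — after: cnt=5, r=5 — load
T0 CAS — after: cnt=6, r=5 — ok
T2 CAS — after: cnt=6, r=5 — retry
T1 CAS — after: cnt=6, r=5 — retry
T0 LOAD — after: cnt=6, r=6 — load
T1 LOAD — after: cnt=6, r=6 — load
T0 CAS — after: cnt=7, r=6 — ok
T1 CAS — after: cnt=7, r=6 — retry
T1 LOAD — after: cnt=7, r=7 — load
T1 CAS — after: cnt=8, r=7 — ok
T2 LOAD — after: cnt=8, r=8 — load
T2 CAS — after: cnt=9, r=8 — ok
T1 LOAD — after: cnt=9, r=9 — load
T2 LOAD — after: cnt=9, r=9 — load
T2 CAS — after: cnt=10, r=9 — ok
T1 CAS — after: cnt=10, r=9 — retry
Mismatch at 18.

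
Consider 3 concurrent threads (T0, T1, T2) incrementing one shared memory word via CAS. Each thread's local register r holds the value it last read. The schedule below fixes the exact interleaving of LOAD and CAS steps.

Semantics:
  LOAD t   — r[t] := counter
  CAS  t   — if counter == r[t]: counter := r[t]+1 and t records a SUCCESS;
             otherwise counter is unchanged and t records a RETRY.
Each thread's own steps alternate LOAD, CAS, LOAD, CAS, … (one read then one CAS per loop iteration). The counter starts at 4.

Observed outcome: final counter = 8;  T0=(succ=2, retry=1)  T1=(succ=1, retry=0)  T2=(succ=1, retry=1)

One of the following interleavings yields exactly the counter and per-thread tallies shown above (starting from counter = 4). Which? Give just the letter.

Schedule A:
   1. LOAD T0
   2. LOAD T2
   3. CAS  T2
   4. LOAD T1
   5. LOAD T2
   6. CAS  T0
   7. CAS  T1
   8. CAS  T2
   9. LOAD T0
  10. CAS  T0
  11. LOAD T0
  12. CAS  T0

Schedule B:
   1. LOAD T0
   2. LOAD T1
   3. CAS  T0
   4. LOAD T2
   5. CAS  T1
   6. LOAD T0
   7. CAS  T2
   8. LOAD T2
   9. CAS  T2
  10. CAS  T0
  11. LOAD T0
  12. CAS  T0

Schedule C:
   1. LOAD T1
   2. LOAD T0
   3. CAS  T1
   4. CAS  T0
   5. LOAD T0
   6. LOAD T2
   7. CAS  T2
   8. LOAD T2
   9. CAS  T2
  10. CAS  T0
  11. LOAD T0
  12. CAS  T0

A

Tracing schedule A:
[1] T0.load  rd  (counter 4, T0.r 4)
[2] T2.load  rd  (counter 4, T2.r 4)
[3] T2.cas  hit  (counter 5, T2.r 4)
[4] T1.load  rd  (counter 5, T1.r 5)
[5] T2.load  rd  (counter 5, T2.r 5)
[6] T0.cas  miss  (counter 5, T0.r 4)
[7] T1.cas  hit  (counter 6, T1.r 5)
[8] T2.cas  miss  (counter 6, T2.r 5)
[9] T0.load  rd  (counter 6, T0.r 6)
[10] T0.cas  hit  (counter 7, T0.r 6)
[11] T0.load  rd  (counter 7, T0.r 7)
[12] T0.cas  hit  (counter 8, T0.r 7)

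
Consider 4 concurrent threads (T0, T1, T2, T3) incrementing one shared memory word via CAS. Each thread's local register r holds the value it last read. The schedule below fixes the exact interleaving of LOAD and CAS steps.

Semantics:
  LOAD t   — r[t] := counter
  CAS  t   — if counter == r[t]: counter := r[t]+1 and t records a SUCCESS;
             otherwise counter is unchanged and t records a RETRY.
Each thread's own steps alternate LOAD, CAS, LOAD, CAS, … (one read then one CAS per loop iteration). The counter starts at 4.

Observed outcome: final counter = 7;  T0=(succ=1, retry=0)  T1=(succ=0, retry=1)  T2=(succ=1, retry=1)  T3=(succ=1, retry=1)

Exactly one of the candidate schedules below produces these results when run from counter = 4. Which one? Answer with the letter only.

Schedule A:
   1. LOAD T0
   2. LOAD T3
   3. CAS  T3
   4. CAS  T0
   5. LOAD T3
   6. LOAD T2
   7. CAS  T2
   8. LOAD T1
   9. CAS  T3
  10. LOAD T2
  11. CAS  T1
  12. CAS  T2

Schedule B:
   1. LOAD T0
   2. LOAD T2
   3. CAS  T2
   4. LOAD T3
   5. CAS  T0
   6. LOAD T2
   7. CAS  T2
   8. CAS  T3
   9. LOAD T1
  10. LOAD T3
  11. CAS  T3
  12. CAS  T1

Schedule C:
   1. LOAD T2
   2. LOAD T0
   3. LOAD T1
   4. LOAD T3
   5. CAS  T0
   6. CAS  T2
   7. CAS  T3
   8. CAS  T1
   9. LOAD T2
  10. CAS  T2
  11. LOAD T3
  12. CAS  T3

C

Simulating candidate C:
#1 T2 reads 4
#2 T0 reads 4
#3 T1 reads 4
#4 T3 reads 4
#5 T0 CAS(4→5) writes; counter now 5
#6 T2 CAS(4→5) fails; counter now 5
#7 T3 CAS(4→5) fails; counter now 5
#8 T1 CAS(4→5) fails; counter now 5
#9 T2 reads 5
#10 T2 CAS(5→6) writes; counter now 6
#11 T3 reads 6
#12 T3 CAS(6→7) writes; counter now 7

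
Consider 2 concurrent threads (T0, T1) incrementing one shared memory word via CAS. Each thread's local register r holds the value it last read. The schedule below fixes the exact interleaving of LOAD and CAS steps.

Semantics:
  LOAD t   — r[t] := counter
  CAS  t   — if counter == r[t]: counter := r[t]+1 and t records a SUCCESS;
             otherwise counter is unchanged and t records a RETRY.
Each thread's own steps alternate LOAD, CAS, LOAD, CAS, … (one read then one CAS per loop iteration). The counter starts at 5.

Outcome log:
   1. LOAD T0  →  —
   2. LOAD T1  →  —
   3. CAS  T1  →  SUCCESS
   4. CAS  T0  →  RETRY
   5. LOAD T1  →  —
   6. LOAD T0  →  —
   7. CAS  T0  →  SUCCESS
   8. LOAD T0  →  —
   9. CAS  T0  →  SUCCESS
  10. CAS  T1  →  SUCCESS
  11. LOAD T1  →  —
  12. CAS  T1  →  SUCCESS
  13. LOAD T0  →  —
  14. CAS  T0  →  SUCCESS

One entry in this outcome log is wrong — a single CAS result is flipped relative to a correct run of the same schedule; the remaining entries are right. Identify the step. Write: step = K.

Reference trace:
1. LOAD T0 → mem=5 r[T0]=5 [LOAD]
2. LOAD T1 → mem=5 r[T1]=5 [LOAD]
3. CAS T1 → mem=6 r[T1]=5 [OK]
4. CAS T0 → mem=6 r[T0]=5 [RETRY]
5. LOAD T1 → mem=6 r[T1]=6 [LOAD]
6. LOAD T0 → mem=6 r[T0]=6 [LOAD]
7. CAS T0 → mem=7 r[T0]=6 [OK]
8. LOAD T0 → mem=7 r[T0]=7 [LOAD]
9. CAS T0 → mem=8 r[T0]=7 [OK]
10. CAS T1 → mem=8 r[T1]=6 [RETRY]
11. LOAD T1 → mem=8 r[T1]=8 [LOAD]
12. CAS T1 → mem=9 r[T1]=8 [OK]
13. LOAD T0 → mem=9 r[T0]=9 [LOAD]
14. CAS T0 → mem=10 r[T0]=9 [OK]
Log disagrees first at step 10.

step = 10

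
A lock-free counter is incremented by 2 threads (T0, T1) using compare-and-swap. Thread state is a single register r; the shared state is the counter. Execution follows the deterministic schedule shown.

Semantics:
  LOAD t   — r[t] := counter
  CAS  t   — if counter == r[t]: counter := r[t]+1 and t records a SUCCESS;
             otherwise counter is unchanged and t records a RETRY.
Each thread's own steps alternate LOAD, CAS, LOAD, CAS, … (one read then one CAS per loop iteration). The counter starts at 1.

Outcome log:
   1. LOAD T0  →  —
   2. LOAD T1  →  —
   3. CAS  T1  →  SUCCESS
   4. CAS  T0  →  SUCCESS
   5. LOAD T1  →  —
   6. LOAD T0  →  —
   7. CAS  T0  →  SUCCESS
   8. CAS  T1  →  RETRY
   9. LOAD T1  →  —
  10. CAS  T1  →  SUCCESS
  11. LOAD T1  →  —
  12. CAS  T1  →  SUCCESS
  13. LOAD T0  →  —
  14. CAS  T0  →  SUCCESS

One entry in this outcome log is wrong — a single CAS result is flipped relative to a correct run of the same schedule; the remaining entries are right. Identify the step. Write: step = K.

Correct run:
[1] T0.load  rd  (counter 1, T0.r 1)
[2] T1.load  rd  (counter 1, T1.r 1)
[3] T1.cas  hit  (counter 2, T1.r 1)
[4] T0.cas  miss  (counter 2, T0.r 1)
[5] T1.load  rd  (counter 2, T1.r 2)
[6] T0.load  rd  (counter 2, T0.r 2)
[7] T0.cas  hit  (counter 3, T0.r 2)
[8] T1.cas  miss  (counter 3, T1.r 2)
[9] T1.load  rd  (counter 3, T1.r 3)
[10] T1.cas  hit  (counter 4, T1.r 3)
[11] T1.load  rd  (counter 4, T1.r 4)
[12] T1.cas  hit  (counter 5, T1.r 4)
[13] T0.load  rd  (counter 5, T0.r 5)
[14] T0.cas  hit  (counter 6, T0.r 5)
Mismatch at 4.

step = 4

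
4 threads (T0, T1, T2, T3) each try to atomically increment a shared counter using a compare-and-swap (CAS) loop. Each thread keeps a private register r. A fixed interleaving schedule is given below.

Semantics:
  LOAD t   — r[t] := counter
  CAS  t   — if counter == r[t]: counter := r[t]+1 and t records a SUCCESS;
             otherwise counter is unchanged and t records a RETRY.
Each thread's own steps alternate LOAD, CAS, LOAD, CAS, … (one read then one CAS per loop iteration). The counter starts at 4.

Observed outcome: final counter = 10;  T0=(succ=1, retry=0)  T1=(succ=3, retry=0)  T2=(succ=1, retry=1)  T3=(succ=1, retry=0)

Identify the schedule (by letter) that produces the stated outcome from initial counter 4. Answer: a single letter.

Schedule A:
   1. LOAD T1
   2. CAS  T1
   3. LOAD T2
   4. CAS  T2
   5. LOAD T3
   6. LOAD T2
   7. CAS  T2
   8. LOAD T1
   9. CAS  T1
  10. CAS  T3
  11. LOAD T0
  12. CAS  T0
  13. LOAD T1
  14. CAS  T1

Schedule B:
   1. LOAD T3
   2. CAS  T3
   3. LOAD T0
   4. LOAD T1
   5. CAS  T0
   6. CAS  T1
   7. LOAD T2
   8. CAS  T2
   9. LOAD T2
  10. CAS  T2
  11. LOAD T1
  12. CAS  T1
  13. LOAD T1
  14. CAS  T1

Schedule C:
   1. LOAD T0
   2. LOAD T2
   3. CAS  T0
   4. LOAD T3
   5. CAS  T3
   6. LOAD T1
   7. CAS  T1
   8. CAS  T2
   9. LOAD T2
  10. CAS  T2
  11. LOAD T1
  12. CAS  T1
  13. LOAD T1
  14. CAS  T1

C

Simulating candidate C:
T0 LOAD — after: cnt=4, r=4 — load
T2 LOAD — after: cnt=4, r=4 — load
T0 CAS — after: cnt=5, r=4 — ok
T3 LOAD — after: cnt=5, r=5 — load
T3 CAS — after: cnt=6, r=5 — ok
T1 LOAD — after: cnt=6, r=6 — load
T1 CAS — after: cnt=7, r=6 — ok
T2 CAS — after: cnt=7, r=4 — retry
T2 LOAD — after: cnt=7, r=7 — load
T2 CAS — after: cnt=8, r=7 — ok
T1 LOAD — after: cnt=8, r=8 — load
T1 CAS — after: cnt=9, r=8 — ok
T1 LOAD — after: cnt=9, r=9 — load
T1 CAS — after: cnt=10, r=9 — ok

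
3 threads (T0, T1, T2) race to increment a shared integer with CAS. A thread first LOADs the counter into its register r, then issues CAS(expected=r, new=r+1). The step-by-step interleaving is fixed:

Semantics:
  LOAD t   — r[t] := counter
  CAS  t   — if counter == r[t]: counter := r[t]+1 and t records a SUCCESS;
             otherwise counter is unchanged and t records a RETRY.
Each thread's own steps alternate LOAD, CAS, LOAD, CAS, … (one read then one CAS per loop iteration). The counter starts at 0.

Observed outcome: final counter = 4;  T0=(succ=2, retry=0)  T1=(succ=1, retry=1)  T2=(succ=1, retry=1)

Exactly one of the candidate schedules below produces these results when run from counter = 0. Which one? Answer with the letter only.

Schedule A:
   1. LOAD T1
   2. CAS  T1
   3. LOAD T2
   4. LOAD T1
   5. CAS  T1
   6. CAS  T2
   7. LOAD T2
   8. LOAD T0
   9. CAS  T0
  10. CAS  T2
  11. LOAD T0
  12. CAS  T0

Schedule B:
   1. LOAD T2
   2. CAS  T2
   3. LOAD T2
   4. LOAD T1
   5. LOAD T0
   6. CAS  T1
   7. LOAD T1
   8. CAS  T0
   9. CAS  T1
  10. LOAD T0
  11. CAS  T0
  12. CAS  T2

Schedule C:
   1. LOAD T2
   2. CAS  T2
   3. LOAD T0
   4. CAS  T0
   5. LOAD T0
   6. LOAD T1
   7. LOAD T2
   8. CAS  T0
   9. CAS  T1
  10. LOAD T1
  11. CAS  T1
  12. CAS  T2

C

Simulating candidate C:
[1] T2.load  rd  (counter 0, T2.r 0)
[2] T2.cas  hit  (counter 1, T2.r 0)
[3] T0.load  rd  (counter 1, T0.r 1)
[4] T0.cas  hit  (counter 2, T0.r 1)
[5] T0.load  rd  (counter 2, T0.r 2)
[6] T1.load  rd  (counter 2, T1.r 2)
[7] T2.load  rd  (counter 2, T2.r 2)
[8] T0.cas  hit  (counter 3, T0.r 2)
[9] T1.cas  miss  (counter 3, T1.r 2)
[10] T1.load  rd  (counter 3, T1.r 3)
[11] T1.cas  hit  (counter 4, T1.r 3)
[12] T2.cas  miss  (counter 4, T2.r 2)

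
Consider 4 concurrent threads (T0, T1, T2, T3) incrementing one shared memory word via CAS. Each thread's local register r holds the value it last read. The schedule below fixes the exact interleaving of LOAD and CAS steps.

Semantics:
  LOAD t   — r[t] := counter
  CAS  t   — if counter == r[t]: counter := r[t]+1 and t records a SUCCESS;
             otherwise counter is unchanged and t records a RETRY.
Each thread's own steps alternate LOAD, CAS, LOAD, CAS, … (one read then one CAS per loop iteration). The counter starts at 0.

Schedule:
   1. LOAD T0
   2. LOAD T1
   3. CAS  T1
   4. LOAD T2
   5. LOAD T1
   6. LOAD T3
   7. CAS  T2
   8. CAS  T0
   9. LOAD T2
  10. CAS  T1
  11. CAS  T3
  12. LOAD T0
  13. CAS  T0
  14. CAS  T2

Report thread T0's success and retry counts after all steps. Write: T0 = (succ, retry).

#1 T0 reads 0
#2 T1 reads 0
#3 T1 CAS(0→1) writes; counter now 1
#4 T2 reads 1
#5 T1 reads 1
#6 T3 reads 1
#7 T2 CAS(1→2) writes; counter now 2
#8 T0 CAS(0→1) fails; counter now 2
#9 T2 reads 2
#10 T1 CAS(1→2) fails; counter now 2
#11 T3 CAS(1→2) fails; counter now 2
#12 T0 reads 2
#13 T0 CAS(2→3) writes; counter now 3
#14 T2 CAS(2→3) fails; counter now 3

T0 = (1, 1)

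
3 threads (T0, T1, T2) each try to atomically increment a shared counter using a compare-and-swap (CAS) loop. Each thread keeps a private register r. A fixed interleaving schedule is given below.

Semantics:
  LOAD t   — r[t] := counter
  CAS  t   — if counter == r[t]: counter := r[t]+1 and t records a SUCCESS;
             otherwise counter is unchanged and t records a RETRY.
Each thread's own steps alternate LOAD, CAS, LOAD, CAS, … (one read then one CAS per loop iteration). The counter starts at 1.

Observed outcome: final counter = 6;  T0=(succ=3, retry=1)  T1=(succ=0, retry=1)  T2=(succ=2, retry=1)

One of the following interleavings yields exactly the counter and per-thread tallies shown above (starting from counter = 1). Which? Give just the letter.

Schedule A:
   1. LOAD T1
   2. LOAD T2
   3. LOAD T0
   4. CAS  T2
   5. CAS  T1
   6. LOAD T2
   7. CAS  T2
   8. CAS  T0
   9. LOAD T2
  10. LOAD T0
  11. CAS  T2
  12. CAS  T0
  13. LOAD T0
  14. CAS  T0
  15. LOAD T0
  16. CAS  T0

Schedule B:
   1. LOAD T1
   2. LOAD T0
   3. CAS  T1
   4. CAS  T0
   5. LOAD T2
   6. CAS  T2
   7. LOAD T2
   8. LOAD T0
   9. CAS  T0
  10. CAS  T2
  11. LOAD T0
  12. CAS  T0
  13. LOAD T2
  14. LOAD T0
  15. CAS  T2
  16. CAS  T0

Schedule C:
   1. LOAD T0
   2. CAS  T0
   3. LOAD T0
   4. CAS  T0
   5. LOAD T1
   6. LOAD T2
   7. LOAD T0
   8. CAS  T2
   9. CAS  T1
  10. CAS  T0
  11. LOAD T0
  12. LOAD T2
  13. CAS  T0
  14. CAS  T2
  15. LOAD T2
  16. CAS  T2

C

Tracing schedule C:
step 1: T0 LOAD ⇒ load; ctr=1 reg=1
step 2: T0 CAS ⇒ ok; ctr=2 reg=1
step 3: T0 LOAD ⇒ load; ctr=2 reg=2
step 4: T0 CAS ⇒ ok; ctr=3 reg=2
step 5: T1 LOAD ⇒ load; ctr=3 reg=3
step 6: T2 LOAD ⇒ load; ctr=3 reg=3
step 7: T0 LOAD ⇒ load; ctr=3 reg=3
step 8: T2 CAS ⇒ ok; ctr=4 reg=3
step 9: T1 CAS ⇒ retry; ctr=4 reg=3
step 10: T0 CAS ⇒ retry; ctr=4 reg=3
step 11: T0 LOAD ⇒ load; ctr=4 reg=4
step 12: T2 LOAD ⇒ load; ctr=4 reg=4
step 13: T0 CAS ⇒ ok; ctr=5 reg=4
step 14: T2 CAS ⇒ retry; ctr=5 reg=4
step 15: T2 LOAD ⇒ load; ctr=5 reg=5
step 16: T2 CAS ⇒ ok; ctr=6 reg=5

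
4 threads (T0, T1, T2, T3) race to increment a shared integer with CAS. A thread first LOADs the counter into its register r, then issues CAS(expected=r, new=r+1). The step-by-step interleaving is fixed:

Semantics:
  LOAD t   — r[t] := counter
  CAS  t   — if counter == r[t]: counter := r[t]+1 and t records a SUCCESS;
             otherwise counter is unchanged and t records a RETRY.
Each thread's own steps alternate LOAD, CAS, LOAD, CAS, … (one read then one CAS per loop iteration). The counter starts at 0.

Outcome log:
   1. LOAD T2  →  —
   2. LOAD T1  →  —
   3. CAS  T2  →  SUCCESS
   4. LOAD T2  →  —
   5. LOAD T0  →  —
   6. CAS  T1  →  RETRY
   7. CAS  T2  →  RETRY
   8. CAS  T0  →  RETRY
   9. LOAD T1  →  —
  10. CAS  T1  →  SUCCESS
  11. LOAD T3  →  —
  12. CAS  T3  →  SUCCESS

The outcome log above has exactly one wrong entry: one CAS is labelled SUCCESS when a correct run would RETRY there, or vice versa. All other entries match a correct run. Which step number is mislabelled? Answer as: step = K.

Correct run:
   1) LOAD T2:  M=0  r_T2=0
   2) LOAD T1:  M=0  r_T1=0
   3) CAS  T2:  M=1  r_T2=0 ✓
   4) LOAD T2:  M=1  r_T2=1
   5) LOAD T0:  M=1  r_T0=1
   6) CAS  T1:  M=1  r_T1=0 ✗
   7) CAS  T2:  M=2  r_T2=1 ✓
   8) CAS  T0:  M=2  r_T0=1 ✗
   9) LOAD T1:  M=2  r_T1=2
  10) CAS  T1:  M=3  r_T1=2 ✓
  11) LOAD T3:  M=3  r_T3=3
  12) CAS  T3:  M=4  r_T3=3 ✓
Mismatch at 7.

step = 7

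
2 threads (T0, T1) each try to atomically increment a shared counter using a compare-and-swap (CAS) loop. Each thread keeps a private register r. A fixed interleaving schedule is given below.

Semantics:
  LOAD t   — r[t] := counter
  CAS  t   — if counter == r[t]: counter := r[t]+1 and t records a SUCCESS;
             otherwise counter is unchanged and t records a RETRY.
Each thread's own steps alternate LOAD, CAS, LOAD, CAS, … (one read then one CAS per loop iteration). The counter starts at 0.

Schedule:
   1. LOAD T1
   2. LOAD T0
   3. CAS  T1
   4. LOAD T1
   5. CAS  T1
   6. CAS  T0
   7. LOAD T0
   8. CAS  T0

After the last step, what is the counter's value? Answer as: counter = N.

counter = 3

[1] T1.load  rd  (counter 0, T1.r 0)
[2] T0.load  rd  (counter 0, T0.r 0)
[3] T1.cas  hit  (counter 1, T1.r 0)
[4] T1.load  rd  (counter 1, T1.r 1)
[5] T1.cas  hit  (counter 2, T1.r 1)
[6] T0.cas  miss  (counter 2, T0.r 0)
[7] T0.load  rd  (counter 2, T0.r 2)
[8] T0.cas  hit  (counter 3, T0.r 2)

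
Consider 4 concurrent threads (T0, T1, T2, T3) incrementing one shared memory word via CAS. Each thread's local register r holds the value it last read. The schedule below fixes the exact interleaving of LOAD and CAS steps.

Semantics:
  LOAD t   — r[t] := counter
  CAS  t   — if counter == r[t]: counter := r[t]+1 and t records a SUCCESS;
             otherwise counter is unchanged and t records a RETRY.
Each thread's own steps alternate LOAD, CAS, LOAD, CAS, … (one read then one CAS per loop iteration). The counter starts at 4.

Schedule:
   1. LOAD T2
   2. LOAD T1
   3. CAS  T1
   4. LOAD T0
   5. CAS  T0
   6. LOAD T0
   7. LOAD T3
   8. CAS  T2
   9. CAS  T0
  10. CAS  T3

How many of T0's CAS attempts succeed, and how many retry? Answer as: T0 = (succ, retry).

step 1: T2 LOAD ⇒ load; ctr=4 reg=4
step 2: T1 LOAD ⇒ load; ctr=4 reg=4
step 3: T1 CAS ⇒ ok; ctr=5 reg=4
step 4: T0 LOAD ⇒ load; ctr=5 reg=5
step 5: T0 CAS ⇒ ok; ctr=6 reg=5
step 6: T0 LOAD ⇒ load; ctr=6 reg=6
step 7: T3 LOAD ⇒ load; ctr=6 reg=6
step 8: T2 CAS ⇒ retry; ctr=6 reg=4
step 9: T0 CAS ⇒ ok; ctr=7 reg=6
step 10: T3 CAS ⇒ retry; ctr=7 reg=6

T0 = (2, 0)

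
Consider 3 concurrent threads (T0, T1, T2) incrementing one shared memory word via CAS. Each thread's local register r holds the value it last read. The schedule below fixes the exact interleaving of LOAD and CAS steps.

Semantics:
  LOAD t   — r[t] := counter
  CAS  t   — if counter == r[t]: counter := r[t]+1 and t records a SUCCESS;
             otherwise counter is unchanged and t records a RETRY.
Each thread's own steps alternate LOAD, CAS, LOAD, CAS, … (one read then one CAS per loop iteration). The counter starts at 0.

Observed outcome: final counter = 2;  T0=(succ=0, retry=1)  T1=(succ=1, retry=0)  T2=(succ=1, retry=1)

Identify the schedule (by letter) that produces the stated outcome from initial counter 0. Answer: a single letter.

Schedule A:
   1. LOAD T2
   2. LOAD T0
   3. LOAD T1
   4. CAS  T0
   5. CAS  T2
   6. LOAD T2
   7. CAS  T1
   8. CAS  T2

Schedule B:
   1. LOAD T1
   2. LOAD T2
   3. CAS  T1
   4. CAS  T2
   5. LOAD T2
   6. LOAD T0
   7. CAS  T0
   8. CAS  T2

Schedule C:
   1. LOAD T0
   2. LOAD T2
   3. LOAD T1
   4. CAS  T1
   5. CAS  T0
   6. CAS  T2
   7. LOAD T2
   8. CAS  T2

C

Simulating candidate C:
1. LOAD T0 → mem=0 r[T0]=0 [LOAD]
2. LOAD T2 → mem=0 r[T2]=0 [LOAD]
3. LOAD T1 → mem=0 r[T1]=0 [LOAD]
4. CAS T1 → mem=1 r[T1]=0 [OK]
5. CAS T0 → mem=1 r[T0]=0 [RETRY]
6. CAS T2 → mem=1 r[T2]=0 [RETRY]
7. LOAD T2 → mem=1 r[T2]=1 [LOAD]
8. CAS T2 → mem=2 r[T2]=1 [OK]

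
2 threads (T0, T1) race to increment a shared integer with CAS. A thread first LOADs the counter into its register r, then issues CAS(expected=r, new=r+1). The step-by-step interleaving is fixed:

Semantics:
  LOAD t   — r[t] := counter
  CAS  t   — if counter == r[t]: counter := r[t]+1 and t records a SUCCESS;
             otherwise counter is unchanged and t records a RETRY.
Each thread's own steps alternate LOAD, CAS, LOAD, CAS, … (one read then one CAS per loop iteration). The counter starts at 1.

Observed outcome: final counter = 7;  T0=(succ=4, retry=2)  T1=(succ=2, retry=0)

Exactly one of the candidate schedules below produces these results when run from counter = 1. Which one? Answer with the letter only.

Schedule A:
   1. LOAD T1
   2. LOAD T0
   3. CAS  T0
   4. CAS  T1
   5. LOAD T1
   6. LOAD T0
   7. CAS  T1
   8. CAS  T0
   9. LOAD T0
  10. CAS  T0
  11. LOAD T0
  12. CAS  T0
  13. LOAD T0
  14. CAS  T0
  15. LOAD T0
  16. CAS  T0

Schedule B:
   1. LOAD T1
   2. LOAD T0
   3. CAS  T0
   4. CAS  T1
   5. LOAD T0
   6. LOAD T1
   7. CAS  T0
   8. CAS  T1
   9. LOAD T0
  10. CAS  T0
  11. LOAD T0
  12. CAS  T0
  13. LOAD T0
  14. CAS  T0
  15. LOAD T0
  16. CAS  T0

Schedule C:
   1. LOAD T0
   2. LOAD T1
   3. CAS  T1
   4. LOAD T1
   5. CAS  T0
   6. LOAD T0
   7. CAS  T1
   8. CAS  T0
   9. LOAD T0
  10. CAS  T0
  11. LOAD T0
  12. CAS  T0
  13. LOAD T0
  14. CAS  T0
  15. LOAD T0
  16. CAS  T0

C

Tracing schedule C:
T0 LOAD — after: cnt=1, r=1 — load
T1 LOAD — after: cnt=1, r=1 — load
T1 CAS — after: cnt=2, r=1 — ok
T1 LOAD — after: cnt=2, r=2 — load
T0 CAS — after: cnt=2, r=1 — retry
T0 LOAD — after: cnt=2, r=2 — load
T1 CAS — after: cnt=3, r=2 — ok
T0 CAS — after: cnt=3, r=2 — retry
T0 LOAD — after: cnt=3, r=3 — load
T0 CAS — after: cnt=4, r=3 — ok
T0 LOAD — after: cnt=4, r=4 — load
T0 CAS — after: cnt=5, r=4 — ok
T0 LOAD — after: cnt=5, r=5 — load
T0 CAS — after: cnt=6, r=5 — ok
T0 LOAD — after: cnt=6, r=6 — load
T0 CAS — after: cnt=7, r=6 — ok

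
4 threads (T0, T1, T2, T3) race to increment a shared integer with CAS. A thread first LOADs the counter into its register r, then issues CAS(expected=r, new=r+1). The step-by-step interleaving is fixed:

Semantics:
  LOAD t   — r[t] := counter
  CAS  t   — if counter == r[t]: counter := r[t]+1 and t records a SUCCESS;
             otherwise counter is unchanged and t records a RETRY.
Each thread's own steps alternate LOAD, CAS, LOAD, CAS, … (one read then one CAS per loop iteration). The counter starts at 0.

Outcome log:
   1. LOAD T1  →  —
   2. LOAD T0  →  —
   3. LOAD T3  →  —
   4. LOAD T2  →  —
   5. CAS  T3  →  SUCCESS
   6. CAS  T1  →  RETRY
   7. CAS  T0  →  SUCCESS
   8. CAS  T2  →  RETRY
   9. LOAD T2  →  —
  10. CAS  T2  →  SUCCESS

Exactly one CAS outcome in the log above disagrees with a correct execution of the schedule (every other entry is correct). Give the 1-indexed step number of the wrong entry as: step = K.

Correct run:
   1) LOAD T1:  M=0  r_T1=0
   2) LOAD T0:  M=0  r_T0=0
   3) LOAD T3:  M=0  r_T3=0
   4) LOAD T2:  M=0  r_T2=0
   5) CAS  T3:  M=1  r_T3=0 ✓
   6) CAS  T1:  M=1  r_T1=0 ✗
   7) CAS  T0:  M=1  r_T0=0 ✗
   8) CAS  T2:  M=1  r_T2=0 ✗
   9) LOAD T2:  M=1  r_T2=1
  10) CAS  T2:  M=2  r_T2=1 ✓
Flip is step 7.

step = 7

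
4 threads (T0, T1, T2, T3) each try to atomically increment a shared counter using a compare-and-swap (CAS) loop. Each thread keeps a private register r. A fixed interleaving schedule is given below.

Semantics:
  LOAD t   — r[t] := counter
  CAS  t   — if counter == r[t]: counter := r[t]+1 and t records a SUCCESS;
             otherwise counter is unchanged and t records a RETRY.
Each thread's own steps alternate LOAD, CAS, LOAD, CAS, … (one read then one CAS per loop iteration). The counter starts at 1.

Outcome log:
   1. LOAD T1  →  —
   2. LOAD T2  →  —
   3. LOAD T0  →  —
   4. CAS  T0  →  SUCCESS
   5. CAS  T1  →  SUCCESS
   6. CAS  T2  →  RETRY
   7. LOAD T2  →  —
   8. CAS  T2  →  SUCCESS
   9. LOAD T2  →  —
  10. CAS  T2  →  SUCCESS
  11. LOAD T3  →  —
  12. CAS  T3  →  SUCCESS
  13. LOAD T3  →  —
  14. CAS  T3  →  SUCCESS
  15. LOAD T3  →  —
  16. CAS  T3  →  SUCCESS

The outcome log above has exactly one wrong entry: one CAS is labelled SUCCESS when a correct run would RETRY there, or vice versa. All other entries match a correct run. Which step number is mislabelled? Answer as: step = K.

step = 5

Reference trace:
   1) LOAD T1:  M=1  r_T1=1
   2) LOAD T2:  M=1  r_T2=1
   3) LOAD T0:  M=1  r_T0=1
   4) CAS  T0:  M=2  r_T0=1 ✓
   5) CAS  T1:  M=2  r_T1=1 ✗
   6) CAS  T2:  M=2  r_T2=1 ✗
   7) LOAD T2:  M=2  r_T2=2
   8) CAS  T2:  M=3  r_T2=2 ✓
   9) LOAD T2:  M=3  r_T2=3
  10) CAS  T2:  M=4  r_T2=3 ✓
  11) LOAD T3:  M=4  r_T3=4
  12) CAS  T3:  M=5  r_T3=4 ✓
  13) LOAD T3:  M=5  r_T3=5
  14) CAS  T3:  M=6  r_T3=5 ✓
  15) LOAD T3:  M=6  r_T3=6
  16) CAS  T3:  M=7  r_T3=6 ✓
Flip is step 5.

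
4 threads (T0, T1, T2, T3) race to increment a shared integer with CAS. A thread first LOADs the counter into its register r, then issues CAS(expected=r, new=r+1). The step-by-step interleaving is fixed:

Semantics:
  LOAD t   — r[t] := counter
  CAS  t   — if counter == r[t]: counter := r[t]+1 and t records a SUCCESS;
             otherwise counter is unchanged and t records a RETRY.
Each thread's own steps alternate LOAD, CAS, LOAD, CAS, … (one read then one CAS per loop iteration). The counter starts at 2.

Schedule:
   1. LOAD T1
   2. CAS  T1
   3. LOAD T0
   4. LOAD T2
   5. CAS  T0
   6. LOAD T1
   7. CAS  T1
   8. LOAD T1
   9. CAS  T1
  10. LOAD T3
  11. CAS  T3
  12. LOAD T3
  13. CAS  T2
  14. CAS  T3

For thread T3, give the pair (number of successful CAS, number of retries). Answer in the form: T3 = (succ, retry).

1. LOAD T1 → mem=2 r[T1]=2 [LOAD]
2. CAS T1 → mem=3 r[T1]=2 [OK]
3. LOAD T0 → mem=3 r[T0]=3 [LOAD]
4. LOAD T2 → mem=3 r[T2]=3 [LOAD]
5. CAS T0 → mem=4 r[T0]=3 [OK]
6. LOAD T1 → mem=4 r[T1]=4 [LOAD]
7. CAS T1 → mem=5 r[T1]=4 [OK]
8. LOAD T1 → mem=5 r[T1]=5 [LOAD]
9. CAS T1 → mem=6 r[T1]=5 [OK]
10. LOAD T3 → mem=6 r[T3]=6 [LOAD]
11. CAS T3 → mem=7 r[T3]=6 [OK]
12. LOAD T3 → mem=7 r[T3]=7 [LOAD]
13. CAS T2 → mem=7 r[T2]=3 [RETRY]
14. CAS T3 → mem=8 r[T3]=7 [OK]

T3 = (2, 0)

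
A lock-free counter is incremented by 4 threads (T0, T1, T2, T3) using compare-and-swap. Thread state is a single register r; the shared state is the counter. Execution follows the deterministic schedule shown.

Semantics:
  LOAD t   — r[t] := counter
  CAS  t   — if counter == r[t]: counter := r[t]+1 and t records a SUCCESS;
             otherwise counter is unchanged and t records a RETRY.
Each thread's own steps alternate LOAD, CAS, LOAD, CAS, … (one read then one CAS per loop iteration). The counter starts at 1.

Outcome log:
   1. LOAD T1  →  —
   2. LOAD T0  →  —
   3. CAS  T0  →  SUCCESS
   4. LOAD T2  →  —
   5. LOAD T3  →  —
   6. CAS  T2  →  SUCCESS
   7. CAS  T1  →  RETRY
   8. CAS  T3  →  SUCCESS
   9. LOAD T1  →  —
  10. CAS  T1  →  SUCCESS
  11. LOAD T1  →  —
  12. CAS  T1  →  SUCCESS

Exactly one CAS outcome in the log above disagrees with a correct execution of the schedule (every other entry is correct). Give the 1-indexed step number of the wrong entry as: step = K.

Re-executing:
step 1: T1 LOAD ⇒ load; ctr=1 reg=1
step 2: T0 LOAD ⇒ load; ctr=1 reg=1
step 3: T0 CAS ⇒ ok; ctr=2 reg=1
step 4: T2 LOAD ⇒ load; ctr=2 reg=2
step 5: T3 LOAD ⇒ load; ctr=2 reg=2
step 6: T2 CAS ⇒ ok; ctr=3 reg=2
step 7: T1 CAS ⇒ retry; ctr=3 reg=1
step 8: T3 CAS ⇒ retry; ctr=3 reg=2
step 9: T1 LOAD ⇒ load; ctr=3 reg=3
step 10: T1 CAS ⇒ ok; ctr=4 reg=3
step 11: T1 LOAD ⇒ load; ctr=4 reg=4
step 12: T1 CAS ⇒ ok; ctr=5 reg=4
Flip is step 8.

step = 8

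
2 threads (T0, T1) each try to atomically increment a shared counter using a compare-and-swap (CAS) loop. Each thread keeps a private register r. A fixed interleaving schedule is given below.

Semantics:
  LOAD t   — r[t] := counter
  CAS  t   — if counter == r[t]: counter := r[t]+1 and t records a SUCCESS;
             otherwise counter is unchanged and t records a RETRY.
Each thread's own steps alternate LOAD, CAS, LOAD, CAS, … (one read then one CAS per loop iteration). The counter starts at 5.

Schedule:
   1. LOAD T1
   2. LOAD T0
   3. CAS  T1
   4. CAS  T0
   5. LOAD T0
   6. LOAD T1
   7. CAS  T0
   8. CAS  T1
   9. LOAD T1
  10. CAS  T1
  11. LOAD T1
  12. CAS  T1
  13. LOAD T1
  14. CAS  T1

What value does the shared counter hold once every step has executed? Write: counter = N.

counter = 10

#1 T1 reads 5
#2 T0 reads 5
#3 T1 CAS(5→6) writes; counter now 6
#4 T0 CAS(5→6) fails; counter now 6
#5 T0 reads 6
#6 T1 reads 6
#7 T0 CAS(6→7) writes; counter now 7
#8 T1 CAS(6→7) fails; counter now 7
#9 T1 reads 7
#10 T1 CAS(7→8) writes; counter now 8
#11 T1 reads 8
#12 T1 CAS(8→9) writes; counter now 9
#13 T1 reads 9
#14 T1 CAS(9→10) writes; counter now 10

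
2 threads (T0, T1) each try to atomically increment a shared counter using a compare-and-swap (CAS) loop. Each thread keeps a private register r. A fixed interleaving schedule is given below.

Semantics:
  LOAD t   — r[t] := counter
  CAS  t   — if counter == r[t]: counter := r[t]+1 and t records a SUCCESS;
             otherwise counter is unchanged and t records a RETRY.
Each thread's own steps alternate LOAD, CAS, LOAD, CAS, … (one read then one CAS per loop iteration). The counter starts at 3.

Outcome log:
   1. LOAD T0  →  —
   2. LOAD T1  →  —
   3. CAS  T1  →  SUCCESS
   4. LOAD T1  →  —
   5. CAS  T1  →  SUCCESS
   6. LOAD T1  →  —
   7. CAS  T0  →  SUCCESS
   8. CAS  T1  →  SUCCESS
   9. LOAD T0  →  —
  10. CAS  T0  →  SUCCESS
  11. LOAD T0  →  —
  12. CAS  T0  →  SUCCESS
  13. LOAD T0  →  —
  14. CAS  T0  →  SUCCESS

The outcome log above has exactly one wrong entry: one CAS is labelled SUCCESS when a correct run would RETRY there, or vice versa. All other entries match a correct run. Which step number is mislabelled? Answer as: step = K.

step = 7

Re-executing:
T0 LOAD — after: cnt=3, r=3 — load
T1 LOAD — after: cnt=3, r=3 — load
T1 CAS — after: cnt=4, r=3 — ok
T1 LOAD — after: cnt=4, r=4 — load
T1 CAS — after: cnt=5, r=4 — ok
T1 LOAD — after: cnt=5, r=5 — load
T0 CAS — after: cnt=5, r=3 — retry
T1 CAS — after: cnt=6, r=5 — ok
T0 LOAD — after: cnt=6, r=6 — load
T0 CAS — after: cnt=7, r=6 — ok
T0 LOAD — after: cnt=7, r=7 — load
T0 CAS — after: cnt=8, r=7 — ok
T0 LOAD — after: cnt=8, r=8 — load
T0 CAS — after: cnt=9, r=8 — ok
Mismatch at 7.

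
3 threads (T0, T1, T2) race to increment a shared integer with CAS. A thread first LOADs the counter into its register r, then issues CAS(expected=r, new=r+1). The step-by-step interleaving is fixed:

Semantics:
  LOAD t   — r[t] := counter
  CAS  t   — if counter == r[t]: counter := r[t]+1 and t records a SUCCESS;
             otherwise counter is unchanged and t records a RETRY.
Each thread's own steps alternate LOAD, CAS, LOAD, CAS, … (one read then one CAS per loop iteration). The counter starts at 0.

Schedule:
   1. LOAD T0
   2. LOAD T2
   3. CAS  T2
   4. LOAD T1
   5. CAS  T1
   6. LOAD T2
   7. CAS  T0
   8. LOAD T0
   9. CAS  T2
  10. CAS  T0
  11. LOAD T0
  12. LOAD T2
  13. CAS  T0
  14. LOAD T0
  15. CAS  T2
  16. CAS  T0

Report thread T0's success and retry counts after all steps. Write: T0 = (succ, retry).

[1] T0.load  rd  (counter 0, T0.r 0)
[2] T2.load  rd  (counter 0, T2.r 0)
[3] T2.cas  hit  (counter 1, T2.r 0)
[4] T1.load  rd  (counter 1, T1.r 1)
[5] T1.cas  hit  (counter 2, T1.r 1)
[6] T2.load  rd  (counter 2, T2.r 2)
[7] T0.cas  miss  (counter 2, T0.r 0)
[8] T0.load  rd  (counter 2, T0.r 2)
[9] T2.cas  hit  (counter 3, T2.r 2)
[10] T0.cas  miss  (counter 3, T0.r 2)
[11] T0.load  rd  (counter 3, T0.r 3)
[12] T2.load  rd  (counter 3, T2.r 3)
[13] T0.cas  hit  (counter 4, T0.r 3)
[14] T0.load  rd  (counter 4, T0.r 4)
[15] T2.cas  miss  (counter 4, T2.r 3)
[16] T0.cas  hit  (counter 5, T0.r 4)

T0 = (2, 2)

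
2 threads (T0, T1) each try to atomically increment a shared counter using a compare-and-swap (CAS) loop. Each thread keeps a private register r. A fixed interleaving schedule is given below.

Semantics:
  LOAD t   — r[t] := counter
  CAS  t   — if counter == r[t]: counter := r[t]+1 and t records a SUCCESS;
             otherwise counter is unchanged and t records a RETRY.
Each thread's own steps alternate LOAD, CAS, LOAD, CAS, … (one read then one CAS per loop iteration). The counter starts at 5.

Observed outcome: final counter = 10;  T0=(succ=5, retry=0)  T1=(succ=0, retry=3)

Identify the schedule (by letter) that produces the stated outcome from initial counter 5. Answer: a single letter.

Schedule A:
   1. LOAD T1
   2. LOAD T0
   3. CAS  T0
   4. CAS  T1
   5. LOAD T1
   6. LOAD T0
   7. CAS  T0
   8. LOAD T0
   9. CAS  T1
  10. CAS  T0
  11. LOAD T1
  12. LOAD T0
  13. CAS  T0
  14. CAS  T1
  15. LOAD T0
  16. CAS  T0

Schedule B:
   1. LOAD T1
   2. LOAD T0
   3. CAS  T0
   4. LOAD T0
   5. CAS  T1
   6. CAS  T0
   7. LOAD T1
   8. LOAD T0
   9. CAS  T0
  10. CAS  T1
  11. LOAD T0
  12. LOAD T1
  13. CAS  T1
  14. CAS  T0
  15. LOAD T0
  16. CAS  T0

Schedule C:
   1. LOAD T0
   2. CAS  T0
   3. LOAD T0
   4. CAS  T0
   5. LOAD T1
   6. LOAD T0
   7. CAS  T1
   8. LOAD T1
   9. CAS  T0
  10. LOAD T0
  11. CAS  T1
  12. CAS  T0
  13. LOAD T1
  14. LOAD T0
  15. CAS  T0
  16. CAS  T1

Run A:
#1 T1 reads 5
#2 T0 reads 5
#3 T0 CAS(5→6) writes; counter now 6
#4 T1 CAS(5→6) fails; counter now 6
#5 T1 reads 6
#6 T0 reads 6
#7 T0 CAS(6→7) writes; counter now 7
#8 T0 reads 7
#9 T1 CAS(6→7) fails; counter now 7
#10 T0 CAS(7→8) writes; counter now 8
#11 T1 reads 8
#12 T0 reads 8
#13 T0 CAS(8→9) writes; counter now 9
#14 T1 CAS(8→9) fails; counter now 9
#15 T0 reads 9
#16 T0 CAS(9→10) writes; counter now 10

A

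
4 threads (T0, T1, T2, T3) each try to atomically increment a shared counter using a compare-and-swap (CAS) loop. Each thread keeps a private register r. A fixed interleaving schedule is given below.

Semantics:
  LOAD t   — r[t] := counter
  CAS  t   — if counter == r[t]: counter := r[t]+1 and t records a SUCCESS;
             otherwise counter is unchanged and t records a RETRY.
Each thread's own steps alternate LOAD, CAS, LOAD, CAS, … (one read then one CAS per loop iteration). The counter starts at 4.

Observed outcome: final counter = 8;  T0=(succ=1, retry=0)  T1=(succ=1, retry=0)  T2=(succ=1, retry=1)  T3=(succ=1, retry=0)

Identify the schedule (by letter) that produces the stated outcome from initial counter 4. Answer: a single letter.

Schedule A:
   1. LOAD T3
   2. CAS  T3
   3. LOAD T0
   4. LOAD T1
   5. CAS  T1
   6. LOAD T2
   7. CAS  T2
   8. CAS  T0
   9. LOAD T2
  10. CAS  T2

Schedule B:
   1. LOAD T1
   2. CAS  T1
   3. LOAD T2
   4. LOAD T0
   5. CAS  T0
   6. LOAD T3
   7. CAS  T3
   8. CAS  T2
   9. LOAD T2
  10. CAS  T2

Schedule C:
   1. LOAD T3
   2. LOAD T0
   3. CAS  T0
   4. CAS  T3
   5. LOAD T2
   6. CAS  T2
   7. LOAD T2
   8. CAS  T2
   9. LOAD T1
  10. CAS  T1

B

Tracing schedule B:
[1] T1.load  rd  (counter 4, T1.r 4)
[2] T1.cas  hit  (counter 5, T1.r 4)
[3] T2.load  rd  (counter 5, T2.r 5)
[4] T0.load  rd  (counter 5, T0.r 5)
[5] T0.cas  hit  (counter 6, T0.r 5)
[6] T3.load  rd  (counter 6, T3.r 6)
[7] T3.cas  hit  (counter 7, T3.r 6)
[8] T2.cas  miss  (counter 7, T2.r 5)
[9] T2.load  rd  (counter 7, T2.r 7)
[10] T2.cas  hit  (counter 8, T2.r 7)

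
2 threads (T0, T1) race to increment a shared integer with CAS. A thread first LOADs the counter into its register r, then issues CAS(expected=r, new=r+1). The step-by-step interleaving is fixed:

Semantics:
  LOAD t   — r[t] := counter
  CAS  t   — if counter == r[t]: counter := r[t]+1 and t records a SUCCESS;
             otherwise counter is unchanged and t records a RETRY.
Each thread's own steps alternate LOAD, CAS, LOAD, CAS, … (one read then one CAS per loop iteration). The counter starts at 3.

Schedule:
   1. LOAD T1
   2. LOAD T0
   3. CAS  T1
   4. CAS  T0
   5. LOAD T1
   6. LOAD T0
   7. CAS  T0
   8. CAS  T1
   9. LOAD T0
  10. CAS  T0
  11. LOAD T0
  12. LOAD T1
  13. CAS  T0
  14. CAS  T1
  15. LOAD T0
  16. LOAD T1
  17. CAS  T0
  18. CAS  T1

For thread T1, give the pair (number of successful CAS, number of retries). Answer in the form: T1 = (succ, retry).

T1 = (1, 3)

step 1: T1 LOAD ⇒ load; ctr=3 reg=3
step 2: T0 LOAD ⇒ load; ctr=3 reg=3
step 3: T1 CAS ⇒ ok; ctr=4 reg=3
step 4: T0 CAS ⇒ retry; ctr=4 reg=3
step 5: T1 LOAD ⇒ load; ctr=4 reg=4
step 6: T0 LOAD ⇒ load; ctr=4 reg=4
step 7: T0 CAS ⇒ ok; ctr=5 reg=4
step 8: T1 CAS ⇒ retry; ctr=5 reg=4
step 9: T0 LOAD ⇒ load; ctr=5 reg=5
step 10: T0 CAS ⇒ ok; ctr=6 reg=5
step 11: T0 LOAD ⇒ load; ctr=6 reg=6
step 12: T1 LOAD ⇒ load; ctr=6 reg=6
step 13: T0 CAS ⇒ ok; ctr=7 reg=6
step 14: T1 CAS ⇒ retry; ctr=7 reg=6
step 15: T0 LOAD ⇒ load; ctr=7 reg=7
step 16: T1 LOAD ⇒ load; ctr=7 reg=7
step 17: T0 CAS ⇒ ok; ctr=8 reg=7
step 18: T1 CAS ⇒ retry; ctr=8 reg=7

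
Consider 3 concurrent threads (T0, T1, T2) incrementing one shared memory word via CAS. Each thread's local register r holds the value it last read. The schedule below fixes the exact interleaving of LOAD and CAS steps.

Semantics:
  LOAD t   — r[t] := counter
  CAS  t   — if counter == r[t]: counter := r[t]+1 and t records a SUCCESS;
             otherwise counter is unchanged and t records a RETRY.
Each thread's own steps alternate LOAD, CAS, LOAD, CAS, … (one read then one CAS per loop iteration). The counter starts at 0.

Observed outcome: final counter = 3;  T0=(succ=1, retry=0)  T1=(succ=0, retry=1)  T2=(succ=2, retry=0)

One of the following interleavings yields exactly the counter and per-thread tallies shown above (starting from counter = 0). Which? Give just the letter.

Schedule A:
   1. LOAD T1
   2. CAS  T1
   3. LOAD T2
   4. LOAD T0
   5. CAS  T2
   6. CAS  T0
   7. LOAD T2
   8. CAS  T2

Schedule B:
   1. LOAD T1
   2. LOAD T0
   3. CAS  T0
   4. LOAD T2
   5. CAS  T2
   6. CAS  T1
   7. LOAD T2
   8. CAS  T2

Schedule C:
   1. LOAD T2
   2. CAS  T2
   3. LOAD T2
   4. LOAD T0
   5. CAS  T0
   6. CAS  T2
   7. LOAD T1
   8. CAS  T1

Simulating candidate B:
#1 T1 reads 0
#2 T0 reads 0
#3 T0 CAS(0→1) writes; counter now 1
#4 T2 reads 1
#5 T2 CAS(1→2) writes; counter now 2
#6 T1 CAS(0→1) fails; counter now 2
#7 T2 reads 2
#8 T2 CAS(2→3) writes; counter now 3

B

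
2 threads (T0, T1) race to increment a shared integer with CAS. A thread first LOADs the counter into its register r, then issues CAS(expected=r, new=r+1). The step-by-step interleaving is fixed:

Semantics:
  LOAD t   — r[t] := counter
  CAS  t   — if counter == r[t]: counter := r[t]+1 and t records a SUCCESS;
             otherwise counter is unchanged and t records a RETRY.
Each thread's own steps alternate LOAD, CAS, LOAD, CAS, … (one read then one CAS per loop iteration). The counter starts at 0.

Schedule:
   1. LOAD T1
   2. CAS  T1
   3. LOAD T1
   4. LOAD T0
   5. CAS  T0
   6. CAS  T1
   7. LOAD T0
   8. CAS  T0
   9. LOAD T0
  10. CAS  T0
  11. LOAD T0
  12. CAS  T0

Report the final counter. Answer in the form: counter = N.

   1) LOAD T1:  M=0  r_T1=0
   2) CAS  T1:  M=1  r_T1=0 ✓
   3) LOAD T1:  M=1  r_T1=1
   4) LOAD T0:  M=1  r_T0=1
   5) CAS  T0:  M=2  r_T0=1 ✓
   6) CAS  T1:  M=2  r_T1=1 ✗
   7) LOAD T0:  M=2  r_T0=2
   8) CAS  T0:  M=3  r_T0=2 ✓
   9) LOAD T0:  M=3  r_T0=3
  10) CAS  T0:  M=4  r_T0=3 ✓
  11) LOAD T0:  M=4  r_T0=4
  12) CAS  T0:  M=5  r_T0=4 ✓

counter = 5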